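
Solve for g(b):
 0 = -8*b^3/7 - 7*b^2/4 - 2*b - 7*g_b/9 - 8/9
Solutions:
 g(b) = C1 - 18*b^4/49 - 3*b^3/4 - 9*b^2/7 - 8*b/7


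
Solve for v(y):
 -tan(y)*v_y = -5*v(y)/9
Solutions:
 v(y) = C1*sin(y)^(5/9)


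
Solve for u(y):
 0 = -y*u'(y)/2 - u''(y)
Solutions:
 u(y) = C1 + C2*erf(y/2)


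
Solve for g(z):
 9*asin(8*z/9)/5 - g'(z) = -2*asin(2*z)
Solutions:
 g(z) = C1 + 9*z*asin(8*z/9)/5 + 2*z*asin(2*z) + sqrt(1 - 4*z^2) + 9*sqrt(81 - 64*z^2)/40


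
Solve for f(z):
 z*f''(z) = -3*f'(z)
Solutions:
 f(z) = C1 + C2/z^2


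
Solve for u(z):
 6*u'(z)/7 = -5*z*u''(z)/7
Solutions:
 u(z) = C1 + C2/z^(1/5)


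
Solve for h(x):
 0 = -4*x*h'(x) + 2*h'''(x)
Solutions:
 h(x) = C1 + Integral(C2*airyai(2^(1/3)*x) + C3*airybi(2^(1/3)*x), x)


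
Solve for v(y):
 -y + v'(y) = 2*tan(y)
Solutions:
 v(y) = C1 + y^2/2 - 2*log(cos(y))


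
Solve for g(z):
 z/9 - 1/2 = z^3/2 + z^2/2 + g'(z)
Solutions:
 g(z) = C1 - z^4/8 - z^3/6 + z^2/18 - z/2


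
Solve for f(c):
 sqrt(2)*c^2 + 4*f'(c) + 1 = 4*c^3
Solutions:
 f(c) = C1 + c^4/4 - sqrt(2)*c^3/12 - c/4


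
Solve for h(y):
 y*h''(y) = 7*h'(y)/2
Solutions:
 h(y) = C1 + C2*y^(9/2)


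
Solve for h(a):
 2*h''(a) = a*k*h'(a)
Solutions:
 h(a) = Piecewise((-sqrt(pi)*C1*erf(a*sqrt(-k)/2)/sqrt(-k) - C2, (k > 0) | (k < 0)), (-C1*a - C2, True))


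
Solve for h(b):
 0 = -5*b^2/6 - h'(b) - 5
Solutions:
 h(b) = C1 - 5*b^3/18 - 5*b


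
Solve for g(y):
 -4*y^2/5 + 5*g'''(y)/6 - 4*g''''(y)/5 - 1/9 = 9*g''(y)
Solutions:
 g(y) = C1 + C2*y - y^4/135 - 2*y^3/729 + 317*y^2/328050 + (C3*sin(sqrt(25295)*y/48) + C4*cos(sqrt(25295)*y/48))*exp(25*y/48)


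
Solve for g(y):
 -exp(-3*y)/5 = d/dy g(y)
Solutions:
 g(y) = C1 + exp(-3*y)/15


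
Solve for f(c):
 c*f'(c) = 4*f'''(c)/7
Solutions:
 f(c) = C1 + Integral(C2*airyai(14^(1/3)*c/2) + C3*airybi(14^(1/3)*c/2), c)


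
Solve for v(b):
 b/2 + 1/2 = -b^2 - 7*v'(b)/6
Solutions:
 v(b) = C1 - 2*b^3/7 - 3*b^2/14 - 3*b/7


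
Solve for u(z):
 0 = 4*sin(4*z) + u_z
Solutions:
 u(z) = C1 + cos(4*z)


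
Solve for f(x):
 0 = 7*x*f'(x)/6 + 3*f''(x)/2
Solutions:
 f(x) = C1 + C2*erf(sqrt(14)*x/6)


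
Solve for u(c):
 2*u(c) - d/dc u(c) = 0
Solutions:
 u(c) = C1*exp(2*c)


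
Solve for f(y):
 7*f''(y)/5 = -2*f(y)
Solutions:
 f(y) = C1*sin(sqrt(70)*y/7) + C2*cos(sqrt(70)*y/7)


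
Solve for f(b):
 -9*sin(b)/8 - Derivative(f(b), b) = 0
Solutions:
 f(b) = C1 + 9*cos(b)/8


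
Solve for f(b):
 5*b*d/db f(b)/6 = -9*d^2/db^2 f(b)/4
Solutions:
 f(b) = C1 + C2*erf(sqrt(15)*b/9)


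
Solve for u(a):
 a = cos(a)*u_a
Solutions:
 u(a) = C1 + Integral(a/cos(a), a)


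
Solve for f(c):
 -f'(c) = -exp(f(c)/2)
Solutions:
 f(c) = 2*log(-1/(C1 + c)) + 2*log(2)


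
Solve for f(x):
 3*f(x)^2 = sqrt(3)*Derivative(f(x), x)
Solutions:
 f(x) = -1/(C1 + sqrt(3)*x)


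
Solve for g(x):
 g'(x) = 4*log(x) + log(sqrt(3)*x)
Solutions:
 g(x) = C1 + 5*x*log(x) - 5*x + x*log(3)/2


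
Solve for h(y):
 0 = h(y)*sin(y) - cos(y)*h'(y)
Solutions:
 h(y) = C1/cos(y)


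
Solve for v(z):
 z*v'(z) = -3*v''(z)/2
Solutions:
 v(z) = C1 + C2*erf(sqrt(3)*z/3)


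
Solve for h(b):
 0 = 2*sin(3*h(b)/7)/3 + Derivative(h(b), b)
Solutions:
 2*b/3 + 7*log(cos(3*h(b)/7) - 1)/6 - 7*log(cos(3*h(b)/7) + 1)/6 = C1


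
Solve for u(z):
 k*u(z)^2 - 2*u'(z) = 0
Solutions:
 u(z) = -2/(C1 + k*z)


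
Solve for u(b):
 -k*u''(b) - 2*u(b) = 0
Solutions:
 u(b) = C1*exp(-sqrt(2)*b*sqrt(-1/k)) + C2*exp(sqrt(2)*b*sqrt(-1/k))


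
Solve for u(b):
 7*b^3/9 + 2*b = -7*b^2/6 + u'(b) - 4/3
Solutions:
 u(b) = C1 + 7*b^4/36 + 7*b^3/18 + b^2 + 4*b/3


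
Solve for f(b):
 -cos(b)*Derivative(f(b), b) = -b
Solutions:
 f(b) = C1 + Integral(b/cos(b), b)


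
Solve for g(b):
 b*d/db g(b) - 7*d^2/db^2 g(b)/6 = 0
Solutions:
 g(b) = C1 + C2*erfi(sqrt(21)*b/7)


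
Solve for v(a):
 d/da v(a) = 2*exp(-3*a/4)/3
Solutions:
 v(a) = C1 - 8*exp(-3*a/4)/9


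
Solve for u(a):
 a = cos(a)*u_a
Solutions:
 u(a) = C1 + Integral(a/cos(a), a)


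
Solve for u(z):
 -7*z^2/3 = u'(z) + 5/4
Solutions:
 u(z) = C1 - 7*z^3/9 - 5*z/4


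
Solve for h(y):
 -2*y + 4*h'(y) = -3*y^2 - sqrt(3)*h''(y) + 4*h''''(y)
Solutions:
 h(y) = C1 + C2*exp(-y*(3^(5/6)/(sqrt(144 - sqrt(3)) + 12)^(1/3) + 3^(2/3)*(sqrt(144 - sqrt(3)) + 12)^(1/3))/12)*sin(y*(-3^(1/6)*(sqrt(144 - sqrt(3)) + 12)^(1/3) + 3^(1/3)/(sqrt(144 - sqrt(3)) + 12)^(1/3))/4) + C3*exp(-y*(3^(5/6)/(sqrt(144 - sqrt(3)) + 12)^(1/3) + 3^(2/3)*(sqrt(144 - sqrt(3)) + 12)^(1/3))/12)*cos(y*(-3^(1/6)*(sqrt(144 - sqrt(3)) + 12)^(1/3) + 3^(1/3)/(sqrt(144 - sqrt(3)) + 12)^(1/3))/4) + C4*exp(y*(3^(5/6)/(sqrt(144 - sqrt(3)) + 12)^(1/3) + 3^(2/3)*(sqrt(144 - sqrt(3)) + 12)^(1/3))/6) - y^3/4 + y^2/4 + 3*sqrt(3)*y^2/16 - 9*y/32 - sqrt(3)*y/8


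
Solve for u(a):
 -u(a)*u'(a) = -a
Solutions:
 u(a) = -sqrt(C1 + a^2)
 u(a) = sqrt(C1 + a^2)


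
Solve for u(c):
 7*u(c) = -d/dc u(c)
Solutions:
 u(c) = C1*exp(-7*c)


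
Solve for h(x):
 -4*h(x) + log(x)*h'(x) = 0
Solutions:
 h(x) = C1*exp(4*li(x))


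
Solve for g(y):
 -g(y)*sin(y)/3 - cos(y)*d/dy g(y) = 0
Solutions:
 g(y) = C1*cos(y)^(1/3)


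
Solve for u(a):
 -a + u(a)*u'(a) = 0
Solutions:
 u(a) = -sqrt(C1 + a^2)
 u(a) = sqrt(C1 + a^2)


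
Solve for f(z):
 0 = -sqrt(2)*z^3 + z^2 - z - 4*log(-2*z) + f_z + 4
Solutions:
 f(z) = C1 + sqrt(2)*z^4/4 - z^3/3 + z^2/2 + 4*z*log(-z) + 4*z*(-2 + log(2))


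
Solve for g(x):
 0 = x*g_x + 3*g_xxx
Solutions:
 g(x) = C1 + Integral(C2*airyai(-3^(2/3)*x/3) + C3*airybi(-3^(2/3)*x/3), x)


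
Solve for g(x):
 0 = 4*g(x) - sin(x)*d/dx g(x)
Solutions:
 g(x) = C1*(cos(x)^2 - 2*cos(x) + 1)/(cos(x)^2 + 2*cos(x) + 1)


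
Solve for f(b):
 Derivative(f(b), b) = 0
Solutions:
 f(b) = C1


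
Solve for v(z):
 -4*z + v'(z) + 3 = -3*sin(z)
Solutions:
 v(z) = C1 + 2*z^2 - 3*z + 3*cos(z)


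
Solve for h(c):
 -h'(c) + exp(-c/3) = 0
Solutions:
 h(c) = C1 - 3*exp(-c/3)


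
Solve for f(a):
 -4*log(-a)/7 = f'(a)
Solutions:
 f(a) = C1 - 4*a*log(-a)/7 + 4*a/7


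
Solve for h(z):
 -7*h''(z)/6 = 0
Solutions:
 h(z) = C1 + C2*z


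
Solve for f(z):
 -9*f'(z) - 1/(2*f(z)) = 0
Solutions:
 f(z) = -sqrt(C1 - z)/3
 f(z) = sqrt(C1 - z)/3


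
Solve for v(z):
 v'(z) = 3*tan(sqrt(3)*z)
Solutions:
 v(z) = C1 - sqrt(3)*log(cos(sqrt(3)*z))


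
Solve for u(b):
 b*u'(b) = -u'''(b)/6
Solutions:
 u(b) = C1 + Integral(C2*airyai(-6^(1/3)*b) + C3*airybi(-6^(1/3)*b), b)


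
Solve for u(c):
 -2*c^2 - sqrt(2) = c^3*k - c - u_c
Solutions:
 u(c) = C1 + c^4*k/4 + 2*c^3/3 - c^2/2 + sqrt(2)*c


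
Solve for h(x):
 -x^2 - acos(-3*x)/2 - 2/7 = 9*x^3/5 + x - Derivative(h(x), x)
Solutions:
 h(x) = C1 + 9*x^4/20 + x^3/3 + x^2/2 + x*acos(-3*x)/2 + 2*x/7 + sqrt(1 - 9*x^2)/6


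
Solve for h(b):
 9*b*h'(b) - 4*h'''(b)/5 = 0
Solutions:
 h(b) = C1 + Integral(C2*airyai(90^(1/3)*b/2) + C3*airybi(90^(1/3)*b/2), b)


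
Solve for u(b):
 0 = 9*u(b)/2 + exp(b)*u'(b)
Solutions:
 u(b) = C1*exp(9*exp(-b)/2)


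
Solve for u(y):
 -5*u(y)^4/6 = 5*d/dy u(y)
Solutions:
 u(y) = 2^(1/3)*(1/(C1 + y))^(1/3)
 u(y) = 2^(1/3)*(-1 - sqrt(3)*I)*(1/(C1 + y))^(1/3)/2
 u(y) = 2^(1/3)*(-1 + sqrt(3)*I)*(1/(C1 + y))^(1/3)/2


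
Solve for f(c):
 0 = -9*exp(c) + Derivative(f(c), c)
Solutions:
 f(c) = C1 + 9*exp(c)


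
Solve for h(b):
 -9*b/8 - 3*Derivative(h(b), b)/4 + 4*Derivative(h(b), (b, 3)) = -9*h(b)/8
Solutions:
 h(b) = C3*exp(-3*b/4) + b + (C1*sin(sqrt(15)*b/8) + C2*cos(sqrt(15)*b/8))*exp(3*b/8) + 2/3


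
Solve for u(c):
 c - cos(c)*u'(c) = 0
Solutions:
 u(c) = C1 + Integral(c/cos(c), c)


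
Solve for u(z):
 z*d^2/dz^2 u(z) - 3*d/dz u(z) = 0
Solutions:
 u(z) = C1 + C2*z^4


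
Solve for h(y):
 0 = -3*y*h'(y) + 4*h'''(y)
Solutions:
 h(y) = C1 + Integral(C2*airyai(6^(1/3)*y/2) + C3*airybi(6^(1/3)*y/2), y)


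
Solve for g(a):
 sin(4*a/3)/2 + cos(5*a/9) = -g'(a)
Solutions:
 g(a) = C1 - 9*sin(5*a/9)/5 + 3*cos(4*a/3)/8


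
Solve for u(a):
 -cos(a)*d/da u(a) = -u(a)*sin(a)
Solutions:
 u(a) = C1/cos(a)


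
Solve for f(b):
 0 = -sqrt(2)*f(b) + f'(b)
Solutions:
 f(b) = C1*exp(sqrt(2)*b)


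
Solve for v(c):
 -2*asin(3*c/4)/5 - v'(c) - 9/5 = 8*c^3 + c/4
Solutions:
 v(c) = C1 - 2*c^4 - c^2/8 - 2*c*asin(3*c/4)/5 - 9*c/5 - 2*sqrt(16 - 9*c^2)/15


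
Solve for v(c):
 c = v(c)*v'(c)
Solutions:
 v(c) = -sqrt(C1 + c^2)
 v(c) = sqrt(C1 + c^2)


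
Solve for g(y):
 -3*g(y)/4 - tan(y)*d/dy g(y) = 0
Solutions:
 g(y) = C1/sin(y)^(3/4)


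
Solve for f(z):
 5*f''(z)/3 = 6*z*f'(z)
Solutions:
 f(z) = C1 + C2*erfi(3*sqrt(5)*z/5)


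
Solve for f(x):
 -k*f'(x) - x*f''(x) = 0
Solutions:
 f(x) = C1 + x^(1 - re(k))*(C2*sin(log(x)*Abs(im(k))) + C3*cos(log(x)*im(k)))


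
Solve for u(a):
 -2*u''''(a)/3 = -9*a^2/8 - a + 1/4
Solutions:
 u(a) = C1 + C2*a + C3*a^2 + C4*a^3 + 3*a^6/640 + a^5/80 - a^4/64


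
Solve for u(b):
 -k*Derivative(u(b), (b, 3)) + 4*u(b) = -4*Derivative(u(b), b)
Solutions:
 u(b) = C1*exp(b*(6^(1/3)*(sqrt(3)*sqrt((27 - 16/k)/k^2) - 9/k)^(1/3)/6 - 2^(1/3)*3^(5/6)*I*(sqrt(3)*sqrt((27 - 16/k)/k^2) - 9/k)^(1/3)/6 - 8/(k*(-6^(1/3) + 2^(1/3)*3^(5/6)*I)*(sqrt(3)*sqrt((27 - 16/k)/k^2) - 9/k)^(1/3)))) + C2*exp(b*(6^(1/3)*(sqrt(3)*sqrt((27 - 16/k)/k^2) - 9/k)^(1/3)/6 + 2^(1/3)*3^(5/6)*I*(sqrt(3)*sqrt((27 - 16/k)/k^2) - 9/k)^(1/3)/6 + 8/(k*(6^(1/3) + 2^(1/3)*3^(5/6)*I)*(sqrt(3)*sqrt((27 - 16/k)/k^2) - 9/k)^(1/3)))) + C3*exp(-6^(1/3)*b*((sqrt(3)*sqrt((27 - 16/k)/k^2) - 9/k)^(1/3) + 2*6^(1/3)/(k*(sqrt(3)*sqrt((27 - 16/k)/k^2) - 9/k)^(1/3)))/3)


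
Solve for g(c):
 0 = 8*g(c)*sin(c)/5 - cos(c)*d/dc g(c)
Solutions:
 g(c) = C1/cos(c)^(8/5)


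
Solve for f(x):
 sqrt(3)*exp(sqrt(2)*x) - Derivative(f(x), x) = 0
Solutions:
 f(x) = C1 + sqrt(6)*exp(sqrt(2)*x)/2


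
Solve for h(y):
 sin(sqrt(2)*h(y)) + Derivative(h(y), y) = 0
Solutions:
 h(y) = sqrt(2)*(pi - acos((-exp(2*sqrt(2)*C1) - exp(2*sqrt(2)*y))/(exp(2*sqrt(2)*C1) - exp(2*sqrt(2)*y)))/2)
 h(y) = sqrt(2)*acos((-exp(2*sqrt(2)*C1) - exp(2*sqrt(2)*y))/(exp(2*sqrt(2)*C1) - exp(2*sqrt(2)*y)))/2


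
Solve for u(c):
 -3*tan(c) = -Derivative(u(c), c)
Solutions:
 u(c) = C1 - 3*log(cos(c))


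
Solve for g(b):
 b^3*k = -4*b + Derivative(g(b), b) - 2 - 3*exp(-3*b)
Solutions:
 g(b) = C1 + b^4*k/4 + 2*b^2 + 2*b - exp(-3*b)


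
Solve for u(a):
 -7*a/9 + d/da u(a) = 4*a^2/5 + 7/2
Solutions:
 u(a) = C1 + 4*a^3/15 + 7*a^2/18 + 7*a/2


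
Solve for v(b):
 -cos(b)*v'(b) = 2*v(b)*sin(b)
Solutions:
 v(b) = C1*cos(b)^2


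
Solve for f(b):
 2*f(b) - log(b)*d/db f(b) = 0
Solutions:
 f(b) = C1*exp(2*li(b))


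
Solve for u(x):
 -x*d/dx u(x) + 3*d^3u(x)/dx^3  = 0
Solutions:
 u(x) = C1 + Integral(C2*airyai(3^(2/3)*x/3) + C3*airybi(3^(2/3)*x/3), x)


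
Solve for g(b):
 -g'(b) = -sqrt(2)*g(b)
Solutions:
 g(b) = C1*exp(sqrt(2)*b)


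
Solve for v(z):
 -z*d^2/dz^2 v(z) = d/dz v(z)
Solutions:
 v(z) = C1 + C2*log(z)


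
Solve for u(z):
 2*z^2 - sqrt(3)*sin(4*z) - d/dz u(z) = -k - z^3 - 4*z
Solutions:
 u(z) = C1 + k*z + z^4/4 + 2*z^3/3 + 2*z^2 + sqrt(3)*cos(4*z)/4


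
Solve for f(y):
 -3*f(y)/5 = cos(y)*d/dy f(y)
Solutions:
 f(y) = C1*(sin(y) - 1)^(3/10)/(sin(y) + 1)^(3/10)


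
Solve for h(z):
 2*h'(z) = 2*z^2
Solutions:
 h(z) = C1 + z^3/3


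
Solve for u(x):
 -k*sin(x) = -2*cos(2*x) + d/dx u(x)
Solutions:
 u(x) = C1 + k*cos(x) + sin(2*x)


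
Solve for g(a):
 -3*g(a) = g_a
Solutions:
 g(a) = C1*exp(-3*a)


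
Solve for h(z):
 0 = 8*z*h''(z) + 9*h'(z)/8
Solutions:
 h(z) = C1 + C2*z^(55/64)


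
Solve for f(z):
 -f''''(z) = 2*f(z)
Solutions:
 f(z) = (C1*sin(2^(3/4)*z/2) + C2*cos(2^(3/4)*z/2))*exp(-2^(3/4)*z/2) + (C3*sin(2^(3/4)*z/2) + C4*cos(2^(3/4)*z/2))*exp(2^(3/4)*z/2)


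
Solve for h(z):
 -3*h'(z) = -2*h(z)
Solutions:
 h(z) = C1*exp(2*z/3)


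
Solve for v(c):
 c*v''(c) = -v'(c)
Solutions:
 v(c) = C1 + C2*log(c)


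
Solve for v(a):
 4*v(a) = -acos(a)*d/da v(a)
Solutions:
 v(a) = C1*exp(-4*Integral(1/acos(a), a))


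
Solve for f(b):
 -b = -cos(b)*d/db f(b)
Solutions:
 f(b) = C1 + Integral(b/cos(b), b)


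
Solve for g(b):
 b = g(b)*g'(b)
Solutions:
 g(b) = -sqrt(C1 + b^2)
 g(b) = sqrt(C1 + b^2)


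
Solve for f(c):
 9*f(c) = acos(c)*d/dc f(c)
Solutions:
 f(c) = C1*exp(9*Integral(1/acos(c), c))


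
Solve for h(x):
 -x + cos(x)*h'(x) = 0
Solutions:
 h(x) = C1 + Integral(x/cos(x), x)


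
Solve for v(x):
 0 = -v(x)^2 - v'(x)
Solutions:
 v(x) = 1/(C1 + x)


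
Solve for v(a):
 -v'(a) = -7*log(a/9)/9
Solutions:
 v(a) = C1 + 7*a*log(a)/9 - 14*a*log(3)/9 - 7*a/9


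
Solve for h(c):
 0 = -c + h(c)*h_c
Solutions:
 h(c) = -sqrt(C1 + c^2)
 h(c) = sqrt(C1 + c^2)


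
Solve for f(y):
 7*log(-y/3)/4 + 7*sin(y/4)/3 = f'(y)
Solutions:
 f(y) = C1 + 7*y*log(-y)/4 - 7*y*log(3)/4 - 7*y/4 - 28*cos(y/4)/3


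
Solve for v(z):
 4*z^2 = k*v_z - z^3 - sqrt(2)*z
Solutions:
 v(z) = C1 + z^4/(4*k) + 4*z^3/(3*k) + sqrt(2)*z^2/(2*k)


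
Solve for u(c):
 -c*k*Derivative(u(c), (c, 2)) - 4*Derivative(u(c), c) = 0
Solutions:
 u(c) = C1 + c^(((re(k) - 4)*re(k) + im(k)^2)/(re(k)^2 + im(k)^2))*(C2*sin(4*log(c)*Abs(im(k))/(re(k)^2 + im(k)^2)) + C3*cos(4*log(c)*im(k)/(re(k)^2 + im(k)^2)))


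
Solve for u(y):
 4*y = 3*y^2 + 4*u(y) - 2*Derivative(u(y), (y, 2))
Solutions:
 u(y) = C1*exp(-sqrt(2)*y) + C2*exp(sqrt(2)*y) - 3*y^2/4 + y - 3/4


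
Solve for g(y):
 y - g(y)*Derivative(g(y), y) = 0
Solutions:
 g(y) = -sqrt(C1 + y^2)
 g(y) = sqrt(C1 + y^2)


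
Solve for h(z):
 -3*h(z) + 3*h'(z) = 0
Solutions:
 h(z) = C1*exp(z)


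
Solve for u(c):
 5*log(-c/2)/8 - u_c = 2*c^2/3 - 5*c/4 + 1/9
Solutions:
 u(c) = C1 - 2*c^3/9 + 5*c^2/8 + 5*c*log(-c)/8 + c*(-53 - 45*log(2))/72


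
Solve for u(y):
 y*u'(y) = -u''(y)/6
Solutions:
 u(y) = C1 + C2*erf(sqrt(3)*y)


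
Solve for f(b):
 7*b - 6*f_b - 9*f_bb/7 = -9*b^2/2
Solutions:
 f(b) = C1 + C2*exp(-14*b/3) + b^3/4 + 71*b^2/168 - 71*b/392


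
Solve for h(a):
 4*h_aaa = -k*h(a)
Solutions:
 h(a) = C1*exp(2^(1/3)*a*(-k)^(1/3)/2) + C2*exp(2^(1/3)*a*(-k)^(1/3)*(-1 + sqrt(3)*I)/4) + C3*exp(-2^(1/3)*a*(-k)^(1/3)*(1 + sqrt(3)*I)/4)


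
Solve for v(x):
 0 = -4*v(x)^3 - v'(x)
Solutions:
 v(x) = -sqrt(2)*sqrt(-1/(C1 - 4*x))/2
 v(x) = sqrt(2)*sqrt(-1/(C1 - 4*x))/2


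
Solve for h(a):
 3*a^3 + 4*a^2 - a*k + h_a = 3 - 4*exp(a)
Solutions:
 h(a) = C1 - 3*a^4/4 - 4*a^3/3 + a^2*k/2 + 3*a - 4*exp(a)


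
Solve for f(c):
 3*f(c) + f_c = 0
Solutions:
 f(c) = C1*exp(-3*c)


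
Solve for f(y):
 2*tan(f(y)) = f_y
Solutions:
 f(y) = pi - asin(C1*exp(2*y))
 f(y) = asin(C1*exp(2*y))


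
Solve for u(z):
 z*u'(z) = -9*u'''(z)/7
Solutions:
 u(z) = C1 + Integral(C2*airyai(-21^(1/3)*z/3) + C3*airybi(-21^(1/3)*z/3), z)


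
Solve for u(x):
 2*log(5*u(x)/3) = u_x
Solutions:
 Integral(1/(-log(_y) - log(5) + log(3)), (_y, u(x)))/2 = C1 - x


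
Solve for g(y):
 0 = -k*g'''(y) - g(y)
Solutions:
 g(y) = C1*exp(y*(-1/k)^(1/3)) + C2*exp(y*(-1/k)^(1/3)*(-1 + sqrt(3)*I)/2) + C3*exp(-y*(-1/k)^(1/3)*(1 + sqrt(3)*I)/2)


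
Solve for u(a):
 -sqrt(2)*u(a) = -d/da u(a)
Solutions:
 u(a) = C1*exp(sqrt(2)*a)


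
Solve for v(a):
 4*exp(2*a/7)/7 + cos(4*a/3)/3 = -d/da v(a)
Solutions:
 v(a) = C1 - 2*exp(2*a/7) - sin(4*a/3)/4


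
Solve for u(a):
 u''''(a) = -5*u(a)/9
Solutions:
 u(a) = (C1*sin(5^(1/4)*sqrt(6)*a/6) + C2*cos(5^(1/4)*sqrt(6)*a/6))*exp(-5^(1/4)*sqrt(6)*a/6) + (C3*sin(5^(1/4)*sqrt(6)*a/6) + C4*cos(5^(1/4)*sqrt(6)*a/6))*exp(5^(1/4)*sqrt(6)*a/6)


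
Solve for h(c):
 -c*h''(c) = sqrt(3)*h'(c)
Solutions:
 h(c) = C1 + C2*c^(1 - sqrt(3))


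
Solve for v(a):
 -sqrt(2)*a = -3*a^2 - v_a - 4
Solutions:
 v(a) = C1 - a^3 + sqrt(2)*a^2/2 - 4*a


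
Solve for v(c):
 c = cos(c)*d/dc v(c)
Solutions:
 v(c) = C1 + Integral(c/cos(c), c)


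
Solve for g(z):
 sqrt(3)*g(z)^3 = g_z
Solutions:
 g(z) = -sqrt(2)*sqrt(-1/(C1 + sqrt(3)*z))/2
 g(z) = sqrt(2)*sqrt(-1/(C1 + sqrt(3)*z))/2


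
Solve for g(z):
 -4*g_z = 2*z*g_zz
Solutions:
 g(z) = C1 + C2/z


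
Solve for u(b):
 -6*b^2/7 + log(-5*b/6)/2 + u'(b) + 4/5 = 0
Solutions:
 u(b) = C1 + 2*b^3/7 - b*log(-b)/2 + b*(-5*log(5) - 3 + 5*log(6))/10


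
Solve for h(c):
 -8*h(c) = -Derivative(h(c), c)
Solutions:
 h(c) = C1*exp(8*c)


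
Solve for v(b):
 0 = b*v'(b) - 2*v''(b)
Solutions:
 v(b) = C1 + C2*erfi(b/2)


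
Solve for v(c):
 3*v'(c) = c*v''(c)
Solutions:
 v(c) = C1 + C2*c^4


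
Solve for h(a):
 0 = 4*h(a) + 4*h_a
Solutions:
 h(a) = C1*exp(-a)


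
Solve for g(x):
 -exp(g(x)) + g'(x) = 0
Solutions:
 g(x) = log(-1/(C1 + x))


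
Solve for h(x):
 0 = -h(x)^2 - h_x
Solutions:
 h(x) = 1/(C1 + x)


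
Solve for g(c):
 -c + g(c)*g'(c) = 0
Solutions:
 g(c) = -sqrt(C1 + c^2)
 g(c) = sqrt(C1 + c^2)


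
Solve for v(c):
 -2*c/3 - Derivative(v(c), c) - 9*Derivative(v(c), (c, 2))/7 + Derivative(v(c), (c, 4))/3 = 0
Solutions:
 v(c) = C1 + C2*exp(-c*(6*3^(2/3)*98^(1/3)/(sqrt(133) + 49)^(1/3) + 84^(1/3)*(sqrt(133) + 49)^(1/3))/28)*sin(3^(1/6)*c*(-28^(1/3)*3^(2/3)*(sqrt(133) + 49)^(1/3) + 18*98^(1/3)/(sqrt(133) + 49)^(1/3))/28) + C3*exp(-c*(6*3^(2/3)*98^(1/3)/(sqrt(133) + 49)^(1/3) + 84^(1/3)*(sqrt(133) + 49)^(1/3))/28)*cos(3^(1/6)*c*(-28^(1/3)*3^(2/3)*(sqrt(133) + 49)^(1/3) + 18*98^(1/3)/(sqrt(133) + 49)^(1/3))/28) + C4*exp(c*(6*3^(2/3)*98^(1/3)/(sqrt(133) + 49)^(1/3) + 84^(1/3)*(sqrt(133) + 49)^(1/3))/14) - c^2/3 + 6*c/7


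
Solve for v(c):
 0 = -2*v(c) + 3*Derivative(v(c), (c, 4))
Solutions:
 v(c) = C1*exp(-2^(1/4)*3^(3/4)*c/3) + C2*exp(2^(1/4)*3^(3/4)*c/3) + C3*sin(2^(1/4)*3^(3/4)*c/3) + C4*cos(2^(1/4)*3^(3/4)*c/3)


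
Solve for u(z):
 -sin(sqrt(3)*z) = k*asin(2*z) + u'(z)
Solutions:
 u(z) = C1 - k*(z*asin(2*z) + sqrt(1 - 4*z^2)/2) + sqrt(3)*cos(sqrt(3)*z)/3


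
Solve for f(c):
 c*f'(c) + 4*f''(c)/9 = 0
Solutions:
 f(c) = C1 + C2*erf(3*sqrt(2)*c/4)


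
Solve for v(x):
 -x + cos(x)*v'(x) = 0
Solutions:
 v(x) = C1 + Integral(x/cos(x), x)


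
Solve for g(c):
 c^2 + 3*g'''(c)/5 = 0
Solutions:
 g(c) = C1 + C2*c + C3*c^2 - c^5/36


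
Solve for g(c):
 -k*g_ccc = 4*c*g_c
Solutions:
 g(c) = C1 + Integral(C2*airyai(2^(2/3)*c*(-1/k)^(1/3)) + C3*airybi(2^(2/3)*c*(-1/k)^(1/3)), c)


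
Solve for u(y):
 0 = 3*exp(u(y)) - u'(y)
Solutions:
 u(y) = log(-1/(C1 + 3*y))


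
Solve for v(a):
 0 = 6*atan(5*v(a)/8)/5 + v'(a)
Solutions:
 Integral(1/atan(5*_y/8), (_y, v(a))) = C1 - 6*a/5


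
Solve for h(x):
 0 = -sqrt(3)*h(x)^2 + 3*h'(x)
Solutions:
 h(x) = -3/(C1 + sqrt(3)*x)


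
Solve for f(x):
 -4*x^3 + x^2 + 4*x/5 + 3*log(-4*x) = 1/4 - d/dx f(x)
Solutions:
 f(x) = C1 + x^4 - x^3/3 - 2*x^2/5 - 3*x*log(-x) + x*(13/4 - 6*log(2))


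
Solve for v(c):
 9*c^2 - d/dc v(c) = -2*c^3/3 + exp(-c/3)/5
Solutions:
 v(c) = C1 + c^4/6 + 3*c^3 + 3*exp(-c/3)/5


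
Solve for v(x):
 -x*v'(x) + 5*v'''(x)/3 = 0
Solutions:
 v(x) = C1 + Integral(C2*airyai(3^(1/3)*5^(2/3)*x/5) + C3*airybi(3^(1/3)*5^(2/3)*x/5), x)


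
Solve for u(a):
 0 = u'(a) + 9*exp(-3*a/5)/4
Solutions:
 u(a) = C1 + 15*exp(-3*a/5)/4


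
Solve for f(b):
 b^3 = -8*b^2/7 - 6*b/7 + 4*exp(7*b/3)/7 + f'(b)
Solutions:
 f(b) = C1 + b^4/4 + 8*b^3/21 + 3*b^2/7 - 12*exp(7*b/3)/49


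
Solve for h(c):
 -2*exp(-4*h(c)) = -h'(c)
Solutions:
 h(c) = log(-I*(C1 + 8*c)^(1/4))
 h(c) = log(I*(C1 + 8*c)^(1/4))
 h(c) = log(-(C1 + 8*c)^(1/4))
 h(c) = log(C1 + 8*c)/4


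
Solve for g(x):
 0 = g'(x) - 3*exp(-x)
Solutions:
 g(x) = C1 - 3*exp(-x)


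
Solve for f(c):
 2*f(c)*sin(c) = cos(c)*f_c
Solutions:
 f(c) = C1/cos(c)^2


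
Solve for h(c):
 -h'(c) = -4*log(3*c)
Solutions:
 h(c) = C1 + 4*c*log(c) - 4*c + c*log(81)


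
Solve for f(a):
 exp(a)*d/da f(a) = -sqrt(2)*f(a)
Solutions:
 f(a) = C1*exp(sqrt(2)*exp(-a))


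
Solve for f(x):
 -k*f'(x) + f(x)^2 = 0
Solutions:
 f(x) = -k/(C1*k + x)


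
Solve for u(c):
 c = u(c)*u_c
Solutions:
 u(c) = -sqrt(C1 + c^2)
 u(c) = sqrt(C1 + c^2)


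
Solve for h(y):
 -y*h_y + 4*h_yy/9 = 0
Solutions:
 h(y) = C1 + C2*erfi(3*sqrt(2)*y/4)


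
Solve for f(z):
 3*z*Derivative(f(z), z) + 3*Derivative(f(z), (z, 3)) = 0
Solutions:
 f(z) = C1 + Integral(C2*airyai(-z) + C3*airybi(-z), z)


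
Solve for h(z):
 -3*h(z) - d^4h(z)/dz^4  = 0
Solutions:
 h(z) = (C1*sin(sqrt(2)*3^(1/4)*z/2) + C2*cos(sqrt(2)*3^(1/4)*z/2))*exp(-sqrt(2)*3^(1/4)*z/2) + (C3*sin(sqrt(2)*3^(1/4)*z/2) + C4*cos(sqrt(2)*3^(1/4)*z/2))*exp(sqrt(2)*3^(1/4)*z/2)


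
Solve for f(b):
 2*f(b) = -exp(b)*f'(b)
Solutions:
 f(b) = C1*exp(2*exp(-b))


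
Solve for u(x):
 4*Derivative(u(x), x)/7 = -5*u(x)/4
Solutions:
 u(x) = C1*exp(-35*x/16)


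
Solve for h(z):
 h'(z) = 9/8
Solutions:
 h(z) = C1 + 9*z/8


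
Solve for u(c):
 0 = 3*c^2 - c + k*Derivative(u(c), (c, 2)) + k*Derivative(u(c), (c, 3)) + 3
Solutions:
 u(c) = C1 + C2*c + C3*exp(-c) - c^4/(4*k) + 7*c^3/(6*k) - 5*c^2/k


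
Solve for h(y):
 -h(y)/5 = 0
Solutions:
 h(y) = 0


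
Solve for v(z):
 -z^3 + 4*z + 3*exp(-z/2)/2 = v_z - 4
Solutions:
 v(z) = C1 - z^4/4 + 2*z^2 + 4*z - 3*exp(-z/2)


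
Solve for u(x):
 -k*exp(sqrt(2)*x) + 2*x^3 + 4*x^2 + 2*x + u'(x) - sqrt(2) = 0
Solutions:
 u(x) = C1 + sqrt(2)*k*exp(sqrt(2)*x)/2 - x^4/2 - 4*x^3/3 - x^2 + sqrt(2)*x


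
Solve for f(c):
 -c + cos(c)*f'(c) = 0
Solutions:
 f(c) = C1 + Integral(c/cos(c), c)


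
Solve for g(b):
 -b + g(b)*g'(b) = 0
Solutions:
 g(b) = -sqrt(C1 + b^2)
 g(b) = sqrt(C1 + b^2)


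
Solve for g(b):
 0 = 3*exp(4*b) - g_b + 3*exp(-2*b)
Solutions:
 g(b) = C1 + 3*exp(4*b)/4 - 3*exp(-2*b)/2


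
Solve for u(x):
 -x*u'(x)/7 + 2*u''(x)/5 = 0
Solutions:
 u(x) = C1 + C2*erfi(sqrt(35)*x/14)


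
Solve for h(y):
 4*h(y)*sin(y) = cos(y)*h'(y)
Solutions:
 h(y) = C1/cos(y)^4


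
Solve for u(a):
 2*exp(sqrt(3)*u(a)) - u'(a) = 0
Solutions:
 u(a) = sqrt(3)*(2*log(-1/(C1 + 2*a)) - log(3))/6


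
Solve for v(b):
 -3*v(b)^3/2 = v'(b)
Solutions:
 v(b) = -sqrt(-1/(C1 - 3*b))
 v(b) = sqrt(-1/(C1 - 3*b))


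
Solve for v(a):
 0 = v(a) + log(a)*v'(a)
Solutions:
 v(a) = C1*exp(-li(a))


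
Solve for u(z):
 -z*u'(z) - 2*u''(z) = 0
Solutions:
 u(z) = C1 + C2*erf(z/2)


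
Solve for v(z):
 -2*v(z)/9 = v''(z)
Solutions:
 v(z) = C1*sin(sqrt(2)*z/3) + C2*cos(sqrt(2)*z/3)


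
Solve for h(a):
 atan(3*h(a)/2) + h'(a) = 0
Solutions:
 Integral(1/atan(3*_y/2), (_y, h(a))) = C1 - a


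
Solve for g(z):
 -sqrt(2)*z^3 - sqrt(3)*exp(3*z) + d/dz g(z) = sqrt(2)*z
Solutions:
 g(z) = C1 + sqrt(2)*z^4/4 + sqrt(2)*z^2/2 + sqrt(3)*exp(3*z)/3


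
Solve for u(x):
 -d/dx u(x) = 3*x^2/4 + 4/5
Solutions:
 u(x) = C1 - x^3/4 - 4*x/5


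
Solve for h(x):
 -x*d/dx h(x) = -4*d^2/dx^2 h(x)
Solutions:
 h(x) = C1 + C2*erfi(sqrt(2)*x/4)


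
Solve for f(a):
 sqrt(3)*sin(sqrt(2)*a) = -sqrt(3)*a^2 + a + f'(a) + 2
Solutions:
 f(a) = C1 + sqrt(3)*a^3/3 - a^2/2 - 2*a - sqrt(6)*cos(sqrt(2)*a)/2


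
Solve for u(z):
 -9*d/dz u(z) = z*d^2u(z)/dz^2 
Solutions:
 u(z) = C1 + C2/z^8


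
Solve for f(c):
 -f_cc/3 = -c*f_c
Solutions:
 f(c) = C1 + C2*erfi(sqrt(6)*c/2)


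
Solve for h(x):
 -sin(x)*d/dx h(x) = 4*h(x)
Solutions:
 h(x) = C1*(cos(x)^2 + 2*cos(x) + 1)/(cos(x)^2 - 2*cos(x) + 1)


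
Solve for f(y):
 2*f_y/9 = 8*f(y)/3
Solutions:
 f(y) = C1*exp(12*y)


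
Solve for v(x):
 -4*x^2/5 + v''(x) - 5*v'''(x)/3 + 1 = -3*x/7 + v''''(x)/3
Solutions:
 v(x) = C1 + C2*x + C3*exp(x*(-5 + sqrt(37))/2) + C4*exp(-x*(5 + sqrt(37))/2) + x^4/15 + 47*x^3/126 + 514*x^2/315


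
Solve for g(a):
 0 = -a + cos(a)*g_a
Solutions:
 g(a) = C1 + Integral(a/cos(a), a)


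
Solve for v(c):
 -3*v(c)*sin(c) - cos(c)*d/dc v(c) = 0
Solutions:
 v(c) = C1*cos(c)^3


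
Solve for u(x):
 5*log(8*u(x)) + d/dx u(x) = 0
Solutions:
 Integral(1/(log(_y) + 3*log(2)), (_y, u(x)))/5 = C1 - x


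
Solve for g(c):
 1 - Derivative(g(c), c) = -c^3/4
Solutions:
 g(c) = C1 + c^4/16 + c


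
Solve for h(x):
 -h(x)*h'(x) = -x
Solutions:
 h(x) = -sqrt(C1 + x^2)
 h(x) = sqrt(C1 + x^2)


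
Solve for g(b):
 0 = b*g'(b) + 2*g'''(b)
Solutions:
 g(b) = C1 + Integral(C2*airyai(-2^(2/3)*b/2) + C3*airybi(-2^(2/3)*b/2), b)


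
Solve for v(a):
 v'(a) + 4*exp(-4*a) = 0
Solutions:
 v(a) = C1 + exp(-4*a)


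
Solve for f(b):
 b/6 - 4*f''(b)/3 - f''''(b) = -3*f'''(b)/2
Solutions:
 f(b) = C1 + C2*b + b^3/48 + 9*b^2/128 + (C3*sin(sqrt(111)*b/12) + C4*cos(sqrt(111)*b/12))*exp(3*b/4)


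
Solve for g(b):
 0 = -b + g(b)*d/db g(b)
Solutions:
 g(b) = -sqrt(C1 + b^2)
 g(b) = sqrt(C1 + b^2)


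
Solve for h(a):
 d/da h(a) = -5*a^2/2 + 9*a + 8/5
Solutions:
 h(a) = C1 - 5*a^3/6 + 9*a^2/2 + 8*a/5


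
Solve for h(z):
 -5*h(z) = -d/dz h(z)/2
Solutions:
 h(z) = C1*exp(10*z)


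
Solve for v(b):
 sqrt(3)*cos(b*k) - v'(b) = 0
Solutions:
 v(b) = C1 + sqrt(3)*sin(b*k)/k


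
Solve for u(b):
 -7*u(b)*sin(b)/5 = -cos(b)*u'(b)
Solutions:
 u(b) = C1/cos(b)^(7/5)


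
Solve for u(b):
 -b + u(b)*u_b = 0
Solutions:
 u(b) = -sqrt(C1 + b^2)
 u(b) = sqrt(C1 + b^2)


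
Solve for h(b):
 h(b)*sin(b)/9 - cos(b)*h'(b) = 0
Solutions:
 h(b) = C1/cos(b)^(1/9)


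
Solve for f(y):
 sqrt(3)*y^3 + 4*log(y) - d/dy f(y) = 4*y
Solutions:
 f(y) = C1 + sqrt(3)*y^4/4 - 2*y^2 + 4*y*log(y) - 4*y


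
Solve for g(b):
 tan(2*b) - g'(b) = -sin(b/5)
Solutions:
 g(b) = C1 - log(cos(2*b))/2 - 5*cos(b/5)


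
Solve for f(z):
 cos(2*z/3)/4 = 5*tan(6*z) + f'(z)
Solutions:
 f(z) = C1 + 5*log(cos(6*z))/6 + 3*sin(2*z/3)/8


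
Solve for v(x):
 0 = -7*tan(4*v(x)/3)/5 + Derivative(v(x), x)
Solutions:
 v(x) = -3*asin(C1*exp(28*x/15))/4 + 3*pi/4
 v(x) = 3*asin(C1*exp(28*x/15))/4


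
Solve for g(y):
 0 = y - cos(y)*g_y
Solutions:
 g(y) = C1 + Integral(y/cos(y), y)


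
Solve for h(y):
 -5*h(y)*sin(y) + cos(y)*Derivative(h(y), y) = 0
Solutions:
 h(y) = C1/cos(y)^5


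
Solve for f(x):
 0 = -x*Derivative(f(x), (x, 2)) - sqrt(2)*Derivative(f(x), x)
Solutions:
 f(x) = C1 + C2*x^(1 - sqrt(2))


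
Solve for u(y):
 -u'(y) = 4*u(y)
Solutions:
 u(y) = C1*exp(-4*y)


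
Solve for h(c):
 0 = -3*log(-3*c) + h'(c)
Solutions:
 h(c) = C1 + 3*c*log(-c) + 3*c*(-1 + log(3))


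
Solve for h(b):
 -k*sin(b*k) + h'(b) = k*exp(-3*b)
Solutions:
 h(b) = C1 - k*exp(-3*b)/3 - cos(b*k)


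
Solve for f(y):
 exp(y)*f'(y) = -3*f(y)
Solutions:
 f(y) = C1*exp(3*exp(-y))


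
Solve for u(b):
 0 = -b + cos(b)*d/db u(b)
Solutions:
 u(b) = C1 + Integral(b/cos(b), b)


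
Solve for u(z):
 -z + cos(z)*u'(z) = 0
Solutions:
 u(z) = C1 + Integral(z/cos(z), z)


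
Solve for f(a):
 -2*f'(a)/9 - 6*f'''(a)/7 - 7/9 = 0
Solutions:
 f(a) = C1 + C2*sin(sqrt(21)*a/9) + C3*cos(sqrt(21)*a/9) - 7*a/2


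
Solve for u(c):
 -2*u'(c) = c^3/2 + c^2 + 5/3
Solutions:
 u(c) = C1 - c^4/16 - c^3/6 - 5*c/6


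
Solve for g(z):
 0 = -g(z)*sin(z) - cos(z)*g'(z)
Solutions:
 g(z) = C1*cos(z)


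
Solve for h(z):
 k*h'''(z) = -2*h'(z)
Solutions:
 h(z) = C1 + C2*exp(-sqrt(2)*z*sqrt(-1/k)) + C3*exp(sqrt(2)*z*sqrt(-1/k))


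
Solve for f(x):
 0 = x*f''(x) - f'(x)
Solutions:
 f(x) = C1 + C2*x^2


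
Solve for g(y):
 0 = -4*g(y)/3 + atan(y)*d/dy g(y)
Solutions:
 g(y) = C1*exp(4*Integral(1/atan(y), y)/3)


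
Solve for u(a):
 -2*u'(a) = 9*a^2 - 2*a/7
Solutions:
 u(a) = C1 - 3*a^3/2 + a^2/14


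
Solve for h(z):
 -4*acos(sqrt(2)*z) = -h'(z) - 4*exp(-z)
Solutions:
 h(z) = C1 + 4*z*acos(sqrt(2)*z) - 2*sqrt(2)*sqrt(1 - 2*z^2) + 4*exp(-z)


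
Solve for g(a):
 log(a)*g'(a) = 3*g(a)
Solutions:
 g(a) = C1*exp(3*li(a))


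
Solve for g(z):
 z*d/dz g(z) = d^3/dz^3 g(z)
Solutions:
 g(z) = C1 + Integral(C2*airyai(z) + C3*airybi(z), z)


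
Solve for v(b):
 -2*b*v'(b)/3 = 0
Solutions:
 v(b) = C1


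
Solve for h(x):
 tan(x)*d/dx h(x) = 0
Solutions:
 h(x) = C1


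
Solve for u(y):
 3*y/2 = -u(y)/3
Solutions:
 u(y) = -9*y/2


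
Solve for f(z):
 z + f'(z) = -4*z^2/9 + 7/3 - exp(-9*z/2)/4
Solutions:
 f(z) = C1 - 4*z^3/27 - z^2/2 + 7*z/3 + exp(-9*z/2)/18


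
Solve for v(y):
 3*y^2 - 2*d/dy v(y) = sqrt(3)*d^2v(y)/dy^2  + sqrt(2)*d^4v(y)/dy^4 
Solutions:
 v(y) = C1 + C2*exp(y*(-6^(5/6)/(3*sqrt(2) + sqrt(sqrt(6) + 18))^(1/3) + 6^(2/3)*(3*sqrt(2) + sqrt(sqrt(6) + 18))^(1/3))/12)*sin(y*(2^(5/6)*3^(1/3)/(3*sqrt(2) + sqrt(sqrt(6) + 18))^(1/3) + 2^(2/3)*3^(1/6)*(3*sqrt(2) + sqrt(sqrt(6) + 18))^(1/3))/4) + C3*exp(y*(-6^(5/6)/(3*sqrt(2) + sqrt(sqrt(6) + 18))^(1/3) + 6^(2/3)*(3*sqrt(2) + sqrt(sqrt(6) + 18))^(1/3))/12)*cos(y*(2^(5/6)*3^(1/3)/(3*sqrt(2) + sqrt(sqrt(6) + 18))^(1/3) + 2^(2/3)*3^(1/6)*(3*sqrt(2) + sqrt(sqrt(6) + 18))^(1/3))/4) + C4*exp(-y*(-6^(5/6)/(3*sqrt(2) + sqrt(sqrt(6) + 18))^(1/3) + 6^(2/3)*(3*sqrt(2) + sqrt(sqrt(6) + 18))^(1/3))/6) + y^3/2 - 3*sqrt(3)*y^2/4 + 9*y/4


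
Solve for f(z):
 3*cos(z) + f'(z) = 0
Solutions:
 f(z) = C1 - 3*sin(z)


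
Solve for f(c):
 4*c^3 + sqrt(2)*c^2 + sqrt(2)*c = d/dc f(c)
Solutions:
 f(c) = C1 + c^4 + sqrt(2)*c^3/3 + sqrt(2)*c^2/2


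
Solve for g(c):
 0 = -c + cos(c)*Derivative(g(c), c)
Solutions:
 g(c) = C1 + Integral(c/cos(c), c)


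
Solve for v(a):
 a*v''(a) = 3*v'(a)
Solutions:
 v(a) = C1 + C2*a^4


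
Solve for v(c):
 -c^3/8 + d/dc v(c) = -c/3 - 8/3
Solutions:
 v(c) = C1 + c^4/32 - c^2/6 - 8*c/3


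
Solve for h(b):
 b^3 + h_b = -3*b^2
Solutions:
 h(b) = C1 - b^4/4 - b^3


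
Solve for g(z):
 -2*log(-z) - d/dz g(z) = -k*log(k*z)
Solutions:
 g(z) = C1 + z*(k - 2)*log(-z) + z*(k*log(-k) - k + 2)


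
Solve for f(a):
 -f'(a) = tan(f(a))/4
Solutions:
 f(a) = pi - asin(C1*exp(-a/4))
 f(a) = asin(C1*exp(-a/4))


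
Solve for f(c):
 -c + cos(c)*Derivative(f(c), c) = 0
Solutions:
 f(c) = C1 + Integral(c/cos(c), c)


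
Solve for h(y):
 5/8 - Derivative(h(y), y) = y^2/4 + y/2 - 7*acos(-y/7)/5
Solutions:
 h(y) = C1 - y^3/12 - y^2/4 + 7*y*acos(-y/7)/5 + 5*y/8 + 7*sqrt(49 - y^2)/5


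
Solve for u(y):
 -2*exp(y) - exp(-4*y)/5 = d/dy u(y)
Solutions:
 u(y) = C1 - 2*exp(y) + exp(-4*y)/20


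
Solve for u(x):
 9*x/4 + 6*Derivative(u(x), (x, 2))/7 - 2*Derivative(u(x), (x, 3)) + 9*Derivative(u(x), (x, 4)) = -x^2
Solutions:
 u(x) = C1 + C2*x - 7*x^4/72 - 581*x^3/432 + 1225*x^2/432 + (C3*sin(sqrt(329)*x/63) + C4*cos(sqrt(329)*x/63))*exp(x/9)


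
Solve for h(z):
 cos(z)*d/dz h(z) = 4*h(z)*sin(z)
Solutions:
 h(z) = C1/cos(z)^4


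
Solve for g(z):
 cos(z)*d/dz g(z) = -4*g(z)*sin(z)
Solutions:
 g(z) = C1*cos(z)^4


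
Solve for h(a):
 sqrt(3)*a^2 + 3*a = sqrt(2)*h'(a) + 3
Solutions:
 h(a) = C1 + sqrt(6)*a^3/6 + 3*sqrt(2)*a^2/4 - 3*sqrt(2)*a/2


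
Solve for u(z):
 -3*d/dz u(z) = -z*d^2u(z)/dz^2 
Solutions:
 u(z) = C1 + C2*z^4


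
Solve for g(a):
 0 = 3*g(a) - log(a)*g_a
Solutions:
 g(a) = C1*exp(3*li(a))


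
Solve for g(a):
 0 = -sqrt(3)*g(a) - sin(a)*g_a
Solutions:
 g(a) = C1*(cos(a) + 1)^(sqrt(3)/2)/(cos(a) - 1)^(sqrt(3)/2)


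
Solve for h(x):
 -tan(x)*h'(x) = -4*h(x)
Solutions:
 h(x) = C1*sin(x)^4


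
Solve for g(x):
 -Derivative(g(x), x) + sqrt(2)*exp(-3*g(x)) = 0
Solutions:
 g(x) = log(C1 + 3*sqrt(2)*x)/3
 g(x) = log((-3^(1/3) - 3^(5/6)*I)*(C1 + sqrt(2)*x)^(1/3)/2)
 g(x) = log((-3^(1/3) + 3^(5/6)*I)*(C1 + sqrt(2)*x)^(1/3)/2)


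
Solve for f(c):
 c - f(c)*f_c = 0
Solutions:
 f(c) = -sqrt(C1 + c^2)
 f(c) = sqrt(C1 + c^2)


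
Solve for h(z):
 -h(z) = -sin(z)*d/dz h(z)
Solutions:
 h(z) = C1*sqrt(cos(z) - 1)/sqrt(cos(z) + 1)


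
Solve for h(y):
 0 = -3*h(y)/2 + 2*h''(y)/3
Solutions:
 h(y) = C1*exp(-3*y/2) + C2*exp(3*y/2)


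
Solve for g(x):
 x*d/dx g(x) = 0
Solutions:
 g(x) = C1


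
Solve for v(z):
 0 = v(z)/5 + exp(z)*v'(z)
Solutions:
 v(z) = C1*exp(exp(-z)/5)


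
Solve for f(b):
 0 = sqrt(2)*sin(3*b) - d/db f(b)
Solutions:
 f(b) = C1 - sqrt(2)*cos(3*b)/3


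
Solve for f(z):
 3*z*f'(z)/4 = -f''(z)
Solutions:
 f(z) = C1 + C2*erf(sqrt(6)*z/4)


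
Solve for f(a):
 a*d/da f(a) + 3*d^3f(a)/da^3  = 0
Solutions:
 f(a) = C1 + Integral(C2*airyai(-3^(2/3)*a/3) + C3*airybi(-3^(2/3)*a/3), a)


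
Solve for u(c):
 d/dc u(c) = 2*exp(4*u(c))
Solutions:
 u(c) = log(-(-1/(C1 + 8*c))^(1/4))
 u(c) = log(-1/(C1 + 8*c))/4
 u(c) = log(-I*(-1/(C1 + 8*c))^(1/4))
 u(c) = log(I*(-1/(C1 + 8*c))^(1/4))


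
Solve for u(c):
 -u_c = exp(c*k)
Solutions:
 u(c) = C1 - exp(c*k)/k


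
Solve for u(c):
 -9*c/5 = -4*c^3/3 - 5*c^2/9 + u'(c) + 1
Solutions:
 u(c) = C1 + c^4/3 + 5*c^3/27 - 9*c^2/10 - c


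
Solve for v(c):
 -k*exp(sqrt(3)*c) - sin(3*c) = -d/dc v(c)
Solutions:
 v(c) = C1 + sqrt(3)*k*exp(sqrt(3)*c)/3 - cos(3*c)/3


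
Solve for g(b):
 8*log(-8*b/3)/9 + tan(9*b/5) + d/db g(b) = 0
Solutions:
 g(b) = C1 - 8*b*log(-b)/9 - 8*b*log(2)/3 + 8*b/9 + 8*b*log(3)/9 + 5*log(cos(9*b/5))/9


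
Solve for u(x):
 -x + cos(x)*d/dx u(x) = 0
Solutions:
 u(x) = C1 + Integral(x/cos(x), x)


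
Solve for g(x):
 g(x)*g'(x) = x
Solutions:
 g(x) = -sqrt(C1 + x^2)
 g(x) = sqrt(C1 + x^2)


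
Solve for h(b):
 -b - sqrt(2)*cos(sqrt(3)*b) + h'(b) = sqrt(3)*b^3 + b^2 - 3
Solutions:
 h(b) = C1 + sqrt(3)*b^4/4 + b^3/3 + b^2/2 - 3*b + sqrt(6)*sin(sqrt(3)*b)/3


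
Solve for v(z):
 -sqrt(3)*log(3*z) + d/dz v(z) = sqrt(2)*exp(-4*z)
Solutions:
 v(z) = C1 + sqrt(3)*z*log(z) + sqrt(3)*z*(-1 + log(3)) - sqrt(2)*exp(-4*z)/4


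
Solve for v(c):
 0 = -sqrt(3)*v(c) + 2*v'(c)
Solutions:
 v(c) = C1*exp(sqrt(3)*c/2)


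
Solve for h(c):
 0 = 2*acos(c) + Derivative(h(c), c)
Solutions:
 h(c) = C1 - 2*c*acos(c) + 2*sqrt(1 - c^2)


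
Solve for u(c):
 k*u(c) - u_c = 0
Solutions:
 u(c) = C1*exp(c*k)


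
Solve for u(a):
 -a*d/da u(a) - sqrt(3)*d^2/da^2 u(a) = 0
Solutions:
 u(a) = C1 + C2*erf(sqrt(2)*3^(3/4)*a/6)


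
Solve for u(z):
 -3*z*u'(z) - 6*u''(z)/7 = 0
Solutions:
 u(z) = C1 + C2*erf(sqrt(7)*z/2)


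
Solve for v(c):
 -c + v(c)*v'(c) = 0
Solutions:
 v(c) = -sqrt(C1 + c^2)
 v(c) = sqrt(C1 + c^2)


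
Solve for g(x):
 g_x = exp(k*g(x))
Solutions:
 g(x) = Piecewise((log(-1/(C1*k + k*x))/k, Ne(k, 0)), (nan, True))
 g(x) = Piecewise((C1 + x, Eq(k, 0)), (nan, True))


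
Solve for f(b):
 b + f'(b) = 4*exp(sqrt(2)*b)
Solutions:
 f(b) = C1 - b^2/2 + 2*sqrt(2)*exp(sqrt(2)*b)


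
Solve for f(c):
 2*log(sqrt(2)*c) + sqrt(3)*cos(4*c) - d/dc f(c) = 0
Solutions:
 f(c) = C1 + 2*c*log(c) - 2*c + c*log(2) + sqrt(3)*sin(4*c)/4


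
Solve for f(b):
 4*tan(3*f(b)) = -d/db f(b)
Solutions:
 f(b) = -asin(C1*exp(-12*b))/3 + pi/3
 f(b) = asin(C1*exp(-12*b))/3


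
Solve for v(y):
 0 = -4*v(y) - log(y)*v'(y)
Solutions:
 v(y) = C1*exp(-4*li(y))


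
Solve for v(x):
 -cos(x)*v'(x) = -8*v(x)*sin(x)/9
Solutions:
 v(x) = C1/cos(x)^(8/9)


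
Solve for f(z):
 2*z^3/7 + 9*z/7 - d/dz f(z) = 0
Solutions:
 f(z) = C1 + z^4/14 + 9*z^2/14


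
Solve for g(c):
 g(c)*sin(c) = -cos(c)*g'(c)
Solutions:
 g(c) = C1*cos(c)


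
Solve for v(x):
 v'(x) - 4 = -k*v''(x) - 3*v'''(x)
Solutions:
 v(x) = C1 + C2*exp(x*(-k + sqrt(k^2 - 12))/6) + C3*exp(-x*(k + sqrt(k^2 - 12))/6) + 4*x


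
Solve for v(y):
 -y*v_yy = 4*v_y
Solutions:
 v(y) = C1 + C2/y^3


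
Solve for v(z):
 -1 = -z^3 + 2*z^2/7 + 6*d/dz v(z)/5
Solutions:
 v(z) = C1 + 5*z^4/24 - 5*z^3/63 - 5*z/6


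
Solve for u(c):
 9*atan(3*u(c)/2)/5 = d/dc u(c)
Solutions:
 Integral(1/atan(3*_y/2), (_y, u(c))) = C1 + 9*c/5


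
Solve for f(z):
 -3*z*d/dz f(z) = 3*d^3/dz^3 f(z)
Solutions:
 f(z) = C1 + Integral(C2*airyai(-z) + C3*airybi(-z), z)


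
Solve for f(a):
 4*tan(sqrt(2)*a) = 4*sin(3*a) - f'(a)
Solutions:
 f(a) = C1 + 2*sqrt(2)*log(cos(sqrt(2)*a)) - 4*cos(3*a)/3


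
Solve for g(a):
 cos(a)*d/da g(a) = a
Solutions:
 g(a) = C1 + Integral(a/cos(a), a)


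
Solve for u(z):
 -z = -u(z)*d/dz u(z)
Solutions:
 u(z) = -sqrt(C1 + z^2)
 u(z) = sqrt(C1 + z^2)


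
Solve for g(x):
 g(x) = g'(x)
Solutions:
 g(x) = C1*exp(x)


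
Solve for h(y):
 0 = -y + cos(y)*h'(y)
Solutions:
 h(y) = C1 + Integral(y/cos(y), y)


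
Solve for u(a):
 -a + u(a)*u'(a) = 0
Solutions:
 u(a) = -sqrt(C1 + a^2)
 u(a) = sqrt(C1 + a^2)


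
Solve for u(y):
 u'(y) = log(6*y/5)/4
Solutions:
 u(y) = C1 + y*log(y)/4 - y*log(5)/4 - y/4 + y*log(6)/4


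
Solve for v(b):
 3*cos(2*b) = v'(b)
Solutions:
 v(b) = C1 + 3*sin(2*b)/2


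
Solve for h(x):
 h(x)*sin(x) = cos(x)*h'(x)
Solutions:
 h(x) = C1/cos(x)


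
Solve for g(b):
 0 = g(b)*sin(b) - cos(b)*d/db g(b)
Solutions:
 g(b) = C1/cos(b)


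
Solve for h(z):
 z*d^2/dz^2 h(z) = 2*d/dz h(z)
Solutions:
 h(z) = C1 + C2*z^3


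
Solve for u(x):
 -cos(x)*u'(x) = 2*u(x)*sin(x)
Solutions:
 u(x) = C1*cos(x)^2


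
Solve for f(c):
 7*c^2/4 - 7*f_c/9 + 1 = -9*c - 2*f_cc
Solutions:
 f(c) = C1 + C2*exp(7*c/18) + 3*c^3/4 + 81*c^2/7 + 2979*c/49


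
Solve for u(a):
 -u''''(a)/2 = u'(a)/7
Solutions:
 u(a) = C1 + C4*exp(-2^(1/3)*7^(2/3)*a/7) + (C2*sin(2^(1/3)*sqrt(3)*7^(2/3)*a/14) + C3*cos(2^(1/3)*sqrt(3)*7^(2/3)*a/14))*exp(2^(1/3)*7^(2/3)*a/14)


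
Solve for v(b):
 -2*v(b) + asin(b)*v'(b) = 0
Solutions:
 v(b) = C1*exp(2*Integral(1/asin(b), b))


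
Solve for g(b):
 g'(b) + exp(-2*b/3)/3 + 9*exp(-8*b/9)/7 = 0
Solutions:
 g(b) = C1 + exp(-2*b/3)/2 + 81*exp(-8*b/9)/56


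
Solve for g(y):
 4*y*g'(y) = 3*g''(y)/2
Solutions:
 g(y) = C1 + C2*erfi(2*sqrt(3)*y/3)


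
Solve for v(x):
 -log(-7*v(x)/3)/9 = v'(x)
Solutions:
 9*Integral(1/(log(-_y) - log(3) + log(7)), (_y, v(x))) = C1 - x


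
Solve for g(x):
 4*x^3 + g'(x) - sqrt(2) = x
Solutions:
 g(x) = C1 - x^4 + x^2/2 + sqrt(2)*x


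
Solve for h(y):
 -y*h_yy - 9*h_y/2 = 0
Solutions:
 h(y) = C1 + C2/y^(7/2)


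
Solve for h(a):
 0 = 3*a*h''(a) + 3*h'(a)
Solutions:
 h(a) = C1 + C2*log(a)


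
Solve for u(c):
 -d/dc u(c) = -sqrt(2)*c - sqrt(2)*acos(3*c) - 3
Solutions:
 u(c) = C1 + sqrt(2)*c^2/2 + 3*c + sqrt(2)*(c*acos(3*c) - sqrt(1 - 9*c^2)/3)


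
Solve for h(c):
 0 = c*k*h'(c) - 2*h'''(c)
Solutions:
 h(c) = C1 + Integral(C2*airyai(2^(2/3)*c*k^(1/3)/2) + C3*airybi(2^(2/3)*c*k^(1/3)/2), c)


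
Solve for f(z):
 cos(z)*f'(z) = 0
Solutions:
 f(z) = C1


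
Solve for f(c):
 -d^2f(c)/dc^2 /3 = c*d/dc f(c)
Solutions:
 f(c) = C1 + C2*erf(sqrt(6)*c/2)


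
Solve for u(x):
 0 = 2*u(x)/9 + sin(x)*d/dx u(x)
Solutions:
 u(x) = C1*(cos(x) + 1)^(1/9)/(cos(x) - 1)^(1/9)


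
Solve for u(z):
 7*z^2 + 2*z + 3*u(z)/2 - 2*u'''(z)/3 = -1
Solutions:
 u(z) = C3*exp(2^(1/3)*3^(2/3)*z/2) - 14*z^2/3 - 4*z/3 + (C1*sin(3*2^(1/3)*3^(1/6)*z/4) + C2*cos(3*2^(1/3)*3^(1/6)*z/4))*exp(-2^(1/3)*3^(2/3)*z/4) - 2/3


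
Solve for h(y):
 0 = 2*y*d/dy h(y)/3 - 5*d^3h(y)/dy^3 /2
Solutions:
 h(y) = C1 + Integral(C2*airyai(30^(2/3)*y/15) + C3*airybi(30^(2/3)*y/15), y)
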